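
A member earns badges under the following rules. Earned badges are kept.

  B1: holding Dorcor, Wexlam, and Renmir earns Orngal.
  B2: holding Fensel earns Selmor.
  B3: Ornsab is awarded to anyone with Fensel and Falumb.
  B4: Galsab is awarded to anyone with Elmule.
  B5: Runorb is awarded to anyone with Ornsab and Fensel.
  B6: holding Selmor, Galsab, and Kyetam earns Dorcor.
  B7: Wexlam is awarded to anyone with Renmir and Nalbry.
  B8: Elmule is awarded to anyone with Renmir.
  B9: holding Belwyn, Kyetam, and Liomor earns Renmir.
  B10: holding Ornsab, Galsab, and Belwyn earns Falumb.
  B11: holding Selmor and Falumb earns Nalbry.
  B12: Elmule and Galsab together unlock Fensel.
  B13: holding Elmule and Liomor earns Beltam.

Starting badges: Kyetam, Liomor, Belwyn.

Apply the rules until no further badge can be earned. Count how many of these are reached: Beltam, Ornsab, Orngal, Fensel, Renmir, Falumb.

With Belwyn, Kyetam, and Liomor, Renmir is earned (B9).
With Renmir, Elmule is earned (B8).
With Elmule and Liomor, Beltam is earned (B13).
With Elmule, Galsab is earned (B4).
With Elmule and Galsab, Fensel is earned (B12).
Beltam: reached.
Ornsab would need Fensel and Falumb (B3), but Falumb is never earned.
Orngal would need Dorcor, Wexlam, and Renmir (B1), but Wexlam is never earned.
Fensel: reached.
Renmir: reached.
Falumb would need Ornsab, Galsab, and Belwyn (B10), but Ornsab is never earned.
Reached: Beltam, Fensel, and Renmir — 3 of the 6.

3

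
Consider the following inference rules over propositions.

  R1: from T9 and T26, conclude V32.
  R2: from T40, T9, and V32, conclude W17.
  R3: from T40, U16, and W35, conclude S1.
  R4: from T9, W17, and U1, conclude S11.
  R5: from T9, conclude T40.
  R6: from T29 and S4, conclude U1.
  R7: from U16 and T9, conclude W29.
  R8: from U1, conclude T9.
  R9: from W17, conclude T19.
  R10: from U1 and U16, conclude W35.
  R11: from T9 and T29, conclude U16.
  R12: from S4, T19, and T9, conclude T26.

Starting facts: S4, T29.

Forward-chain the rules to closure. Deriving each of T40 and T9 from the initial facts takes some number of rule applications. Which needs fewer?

T9: From T29 and S4, R6 gives U1. U1 holds, so T9 follows (R8). [2 rule applications]
T40: T29 and S4 hold, so U1 follows (R6). U1 holds, so T9 follows (R8). T9 holds, so T40 follows (R5). [3 rule applications]
T9 needs fewer.

T9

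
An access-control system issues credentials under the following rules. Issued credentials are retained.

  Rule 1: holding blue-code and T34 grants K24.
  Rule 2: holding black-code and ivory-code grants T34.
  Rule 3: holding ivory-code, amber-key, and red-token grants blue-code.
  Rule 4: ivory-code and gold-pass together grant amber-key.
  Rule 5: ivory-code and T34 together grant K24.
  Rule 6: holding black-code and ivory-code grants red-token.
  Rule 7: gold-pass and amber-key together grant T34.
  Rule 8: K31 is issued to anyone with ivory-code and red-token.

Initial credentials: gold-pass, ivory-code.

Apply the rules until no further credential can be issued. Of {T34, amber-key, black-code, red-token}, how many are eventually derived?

Holding ivory-code and gold-pass grants amber-key (Rule 4).
Holding gold-pass and amber-key grants T34 (Rule 7).
T34: reached.
amber-key: reached.
No rule produces black-code, and it is not given.
red-token would need black-code and ivory-code (Rule 6), but black-code is never granted.
Reached: T34 and amber-key — 2 of the 4.

2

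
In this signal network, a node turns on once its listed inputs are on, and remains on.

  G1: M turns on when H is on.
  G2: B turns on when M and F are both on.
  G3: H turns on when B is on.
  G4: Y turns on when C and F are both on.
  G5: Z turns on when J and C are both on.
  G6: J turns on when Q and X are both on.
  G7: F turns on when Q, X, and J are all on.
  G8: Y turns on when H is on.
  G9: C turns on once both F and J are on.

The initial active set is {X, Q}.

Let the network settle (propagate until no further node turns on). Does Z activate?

Q and X are on, so J turns on (G6).
G7: Q, X, and J on → F on.
F and J are on, so C turns on (G9).
J and C are on, so Z turns on (G5).

Yes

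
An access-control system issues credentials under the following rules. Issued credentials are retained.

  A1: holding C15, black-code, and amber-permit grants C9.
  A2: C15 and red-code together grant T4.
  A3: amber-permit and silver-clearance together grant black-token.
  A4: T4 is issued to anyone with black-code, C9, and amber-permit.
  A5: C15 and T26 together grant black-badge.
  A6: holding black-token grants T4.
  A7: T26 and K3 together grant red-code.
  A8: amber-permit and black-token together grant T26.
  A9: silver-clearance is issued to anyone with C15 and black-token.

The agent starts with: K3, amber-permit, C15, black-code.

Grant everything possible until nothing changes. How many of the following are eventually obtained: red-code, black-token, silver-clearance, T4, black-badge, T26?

Holding C15, black-code, and amber-permit grants C9 (A1).
Holding black-code, C9, and amber-permit grants T4 (A4).
red-code would need T26 and K3 (A7), but T26 is never granted.
black-token would need amber-permit and silver-clearance (A3), but silver-clearance is never granted.
silver-clearance would need C15 and black-token (A9), but black-token is never granted.
T4: reached.
black-badge would need C15 and T26 (A5), but T26 is never granted.
T26 would need amber-permit and black-token (A8), but black-token is never granted.
Reached: T4 — 1 of the 6.

1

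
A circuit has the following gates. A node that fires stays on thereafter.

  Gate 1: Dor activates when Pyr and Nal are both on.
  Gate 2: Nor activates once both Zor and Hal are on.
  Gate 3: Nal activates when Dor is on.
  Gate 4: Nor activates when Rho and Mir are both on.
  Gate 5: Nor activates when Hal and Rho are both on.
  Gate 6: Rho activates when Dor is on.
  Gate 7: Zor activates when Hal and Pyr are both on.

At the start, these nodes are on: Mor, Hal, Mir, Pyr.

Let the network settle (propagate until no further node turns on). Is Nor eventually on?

Yes

Gate 7: Hal and Pyr on → Zor on.
Gate 2: Zor and Hal on → Nor on.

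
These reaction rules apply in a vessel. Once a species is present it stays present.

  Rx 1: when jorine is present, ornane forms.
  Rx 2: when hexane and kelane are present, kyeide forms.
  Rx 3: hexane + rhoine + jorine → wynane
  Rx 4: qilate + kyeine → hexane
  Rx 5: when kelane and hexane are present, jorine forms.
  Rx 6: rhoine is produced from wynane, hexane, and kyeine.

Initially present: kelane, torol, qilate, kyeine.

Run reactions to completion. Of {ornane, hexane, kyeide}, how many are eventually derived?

3

qilate and kyeine present → hexane forms (Rx 4).
kelane and hexane present → jorine forms (Rx 5).
hexane and kelane present → kyeide forms (Rx 2).
jorine present → ornane forms (Rx 1).
ornane: reached.
hexane: reached.
kyeide: reached.
All 3 are reached.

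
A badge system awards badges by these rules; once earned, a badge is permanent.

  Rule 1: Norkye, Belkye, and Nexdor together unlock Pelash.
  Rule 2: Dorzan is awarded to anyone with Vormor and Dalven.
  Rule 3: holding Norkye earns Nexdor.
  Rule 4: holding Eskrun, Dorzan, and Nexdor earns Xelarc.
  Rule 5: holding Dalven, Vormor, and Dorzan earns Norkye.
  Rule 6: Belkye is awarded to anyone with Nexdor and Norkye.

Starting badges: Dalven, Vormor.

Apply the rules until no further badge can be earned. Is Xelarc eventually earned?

Xelarc would need Eskrun, Dorzan, and Nexdor (Rule 4), but Eskrun is never earned.

No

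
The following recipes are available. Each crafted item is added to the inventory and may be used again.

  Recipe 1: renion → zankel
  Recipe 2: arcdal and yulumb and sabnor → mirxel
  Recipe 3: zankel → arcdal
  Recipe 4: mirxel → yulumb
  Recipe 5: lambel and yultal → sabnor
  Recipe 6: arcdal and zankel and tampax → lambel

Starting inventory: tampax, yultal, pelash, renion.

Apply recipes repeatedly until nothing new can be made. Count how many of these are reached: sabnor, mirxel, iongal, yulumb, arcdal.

renion → zankel (Recipe 1).
Using Recipe 3, zankel makes arcdal.
Using Recipe 6, arcdal, zankel, and tampax make lambel.
Using Recipe 5, lambel and yultal make sabnor.
sabnor: reached.
mirxel would need arcdal, yulumb, and sabnor (Recipe 2), but yulumb is never obtained.
No rule produces iongal, and it is not given.
yulumb would need mirxel (Recipe 4), but mirxel is never obtained.
arcdal: reached.
Reached: sabnor and arcdal — 2 of the 5.

2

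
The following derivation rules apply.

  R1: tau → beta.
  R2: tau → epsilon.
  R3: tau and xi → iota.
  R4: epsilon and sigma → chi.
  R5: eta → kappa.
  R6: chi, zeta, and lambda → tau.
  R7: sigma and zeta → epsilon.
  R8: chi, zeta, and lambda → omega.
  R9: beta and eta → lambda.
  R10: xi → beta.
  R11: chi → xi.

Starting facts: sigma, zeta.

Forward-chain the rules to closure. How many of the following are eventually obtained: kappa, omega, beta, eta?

1

sigma and zeta hold, so epsilon follows (R7).
epsilon and sigma hold, so chi follows (R4).
From chi, R11 gives xi.
From xi, R10 gives beta.
kappa would need eta (R5), but eta is never established.
omega would need chi, zeta, and lambda (R8), but lambda is never established.
beta: reached.
No rule produces eta, and it is not given.
Reached: beta — 1 of the 4.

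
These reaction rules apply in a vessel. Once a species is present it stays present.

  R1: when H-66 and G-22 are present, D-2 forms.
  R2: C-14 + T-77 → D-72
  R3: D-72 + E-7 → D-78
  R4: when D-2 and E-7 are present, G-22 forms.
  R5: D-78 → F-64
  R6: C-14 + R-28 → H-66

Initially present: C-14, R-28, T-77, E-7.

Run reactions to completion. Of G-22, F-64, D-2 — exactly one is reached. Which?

F-64

C-14 and T-77 present → D-72 forms (R2).
D-72 and E-7 present → D-78 forms (R3).
D-78 present → F-64 forms (R5).
G-22 would need D-2 and E-7 (R4), but D-2 never forms. D-2 would need H-66 and G-22 (R1), but G-22 never forms.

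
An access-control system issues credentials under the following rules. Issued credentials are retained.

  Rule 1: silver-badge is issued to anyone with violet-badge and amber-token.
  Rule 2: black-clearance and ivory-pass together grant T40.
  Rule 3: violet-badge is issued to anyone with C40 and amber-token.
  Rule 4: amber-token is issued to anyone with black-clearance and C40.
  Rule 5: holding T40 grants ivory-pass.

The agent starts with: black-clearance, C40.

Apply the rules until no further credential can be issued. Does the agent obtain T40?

No

T40 would need black-clearance and ivory-pass (Rule 2), but ivory-pass is never granted.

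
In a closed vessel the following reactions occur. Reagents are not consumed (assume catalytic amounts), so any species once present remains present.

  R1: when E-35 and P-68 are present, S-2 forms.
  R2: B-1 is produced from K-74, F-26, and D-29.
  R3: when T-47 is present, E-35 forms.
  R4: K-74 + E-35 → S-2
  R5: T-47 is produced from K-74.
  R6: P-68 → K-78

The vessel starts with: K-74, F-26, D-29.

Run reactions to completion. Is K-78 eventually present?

K-78 would need P-68 (R6), but P-68 never forms.

No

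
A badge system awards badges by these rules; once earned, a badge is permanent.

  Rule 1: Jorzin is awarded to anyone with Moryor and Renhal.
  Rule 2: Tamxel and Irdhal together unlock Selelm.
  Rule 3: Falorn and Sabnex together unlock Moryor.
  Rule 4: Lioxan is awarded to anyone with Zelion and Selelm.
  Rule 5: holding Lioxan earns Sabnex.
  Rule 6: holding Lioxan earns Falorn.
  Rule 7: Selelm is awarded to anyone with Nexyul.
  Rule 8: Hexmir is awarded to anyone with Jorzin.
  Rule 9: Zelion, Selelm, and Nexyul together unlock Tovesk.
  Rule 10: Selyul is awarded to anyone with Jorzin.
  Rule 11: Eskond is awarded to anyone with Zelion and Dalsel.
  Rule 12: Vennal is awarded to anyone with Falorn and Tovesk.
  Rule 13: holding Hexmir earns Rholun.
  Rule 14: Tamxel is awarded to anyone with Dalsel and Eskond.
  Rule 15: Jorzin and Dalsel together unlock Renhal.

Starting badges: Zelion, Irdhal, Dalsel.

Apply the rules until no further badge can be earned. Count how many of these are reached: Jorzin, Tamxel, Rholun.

With Zelion and Dalsel, Eskond is earned (Rule 11).
With Dalsel and Eskond, Tamxel is earned (Rule 14).
Jorzin would need Moryor and Renhal (Rule 1), but Renhal is never earned.
Tamxel: reached.
Rholun would need Hexmir (Rule 13), but Hexmir is never earned.
Reached: Tamxel — 1 of the 3.

1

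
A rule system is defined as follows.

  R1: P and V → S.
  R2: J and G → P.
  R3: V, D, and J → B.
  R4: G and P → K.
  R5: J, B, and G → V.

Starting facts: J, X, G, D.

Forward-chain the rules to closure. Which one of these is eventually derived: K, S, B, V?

K

From J and G, R2 gives P.
G and P hold, so K follows (R4).
V would need J, B, and G (R5), but B is never established. B would need V, D, and J (R3), but V is never established. S would need P and V (R1), but V is never established.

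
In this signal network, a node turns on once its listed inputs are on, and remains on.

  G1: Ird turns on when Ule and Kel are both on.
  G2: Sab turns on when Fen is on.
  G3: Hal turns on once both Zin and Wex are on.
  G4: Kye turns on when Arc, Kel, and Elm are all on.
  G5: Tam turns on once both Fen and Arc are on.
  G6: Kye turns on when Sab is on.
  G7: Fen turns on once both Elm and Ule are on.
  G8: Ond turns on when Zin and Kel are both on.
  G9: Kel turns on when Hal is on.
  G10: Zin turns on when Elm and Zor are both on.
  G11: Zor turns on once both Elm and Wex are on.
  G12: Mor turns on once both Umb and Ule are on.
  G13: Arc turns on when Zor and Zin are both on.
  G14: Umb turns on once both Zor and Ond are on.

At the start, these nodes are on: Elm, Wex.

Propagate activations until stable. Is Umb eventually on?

Yes

Elm and Wex are on, so Zor turns on (G11).
Elm and Zor are on, so Zin turns on (G10).
Zin and Wex are on, so Hal turns on (G3).
G9: Hal on → Kel on.
G8: Zin and Kel on → Ond on.
G14: Zor and Ond on → Umb on.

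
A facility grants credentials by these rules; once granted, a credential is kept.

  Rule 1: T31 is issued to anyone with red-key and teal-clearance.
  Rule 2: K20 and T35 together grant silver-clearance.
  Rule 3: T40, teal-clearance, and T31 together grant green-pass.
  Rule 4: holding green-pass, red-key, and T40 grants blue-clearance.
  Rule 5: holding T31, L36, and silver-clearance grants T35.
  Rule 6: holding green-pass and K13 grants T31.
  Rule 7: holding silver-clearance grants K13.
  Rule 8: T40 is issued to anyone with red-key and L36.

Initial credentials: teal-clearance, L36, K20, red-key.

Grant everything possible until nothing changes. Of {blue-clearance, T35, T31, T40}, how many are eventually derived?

3

Holding red-key and L36 grants T40 (Rule 8).
Holding red-key and teal-clearance grants T31 (Rule 1).
Holding T40, teal-clearance, and T31 grants green-pass (Rule 3).
Holding green-pass, red-key, and T40 grants blue-clearance (Rule 4).
blue-clearance: reached.
T35 would need T31, L36, and silver-clearance (Rule 5), but silver-clearance is never granted.
T31: reached.
T40: reached.
Reached: blue-clearance, T31, and T40 — 3 of the 4.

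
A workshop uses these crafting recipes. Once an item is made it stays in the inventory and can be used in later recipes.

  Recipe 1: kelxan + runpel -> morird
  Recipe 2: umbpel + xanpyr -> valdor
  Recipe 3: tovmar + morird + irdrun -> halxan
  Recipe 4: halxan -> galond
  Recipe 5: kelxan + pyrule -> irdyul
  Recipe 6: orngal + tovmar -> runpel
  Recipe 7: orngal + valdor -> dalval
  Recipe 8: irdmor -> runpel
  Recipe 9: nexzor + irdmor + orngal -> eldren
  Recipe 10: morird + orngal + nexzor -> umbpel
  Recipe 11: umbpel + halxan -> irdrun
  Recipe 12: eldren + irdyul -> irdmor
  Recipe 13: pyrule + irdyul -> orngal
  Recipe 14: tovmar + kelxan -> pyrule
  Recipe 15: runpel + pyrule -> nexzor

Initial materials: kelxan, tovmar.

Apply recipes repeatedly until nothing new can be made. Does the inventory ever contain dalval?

No

dalval would need orngal and valdor (Recipe 7), but valdor is never obtained.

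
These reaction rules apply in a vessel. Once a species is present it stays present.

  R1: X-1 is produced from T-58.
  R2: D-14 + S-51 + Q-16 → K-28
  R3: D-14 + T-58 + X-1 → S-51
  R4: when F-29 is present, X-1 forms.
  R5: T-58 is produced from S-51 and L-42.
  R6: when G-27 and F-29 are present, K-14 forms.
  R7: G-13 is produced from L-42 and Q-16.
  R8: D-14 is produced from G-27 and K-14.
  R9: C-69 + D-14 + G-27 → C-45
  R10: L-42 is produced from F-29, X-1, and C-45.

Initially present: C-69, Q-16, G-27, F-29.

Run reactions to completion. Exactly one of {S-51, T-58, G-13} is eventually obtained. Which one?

F-29 present → X-1 forms (R4).
G-27 and F-29 present → K-14 forms (R6).
G-27 and K-14 present → D-14 forms (R8).
C-69, D-14, and G-27 present → C-45 forms (R9).
F-29, X-1, and C-45 present → L-42 forms (R10).
L-42 and Q-16 present → G-13 forms (R7).
S-51 would need D-14, T-58, and X-1 (R3), but T-58 never forms. T-58 would need S-51 and L-42 (R5), but S-51 never forms.

G-13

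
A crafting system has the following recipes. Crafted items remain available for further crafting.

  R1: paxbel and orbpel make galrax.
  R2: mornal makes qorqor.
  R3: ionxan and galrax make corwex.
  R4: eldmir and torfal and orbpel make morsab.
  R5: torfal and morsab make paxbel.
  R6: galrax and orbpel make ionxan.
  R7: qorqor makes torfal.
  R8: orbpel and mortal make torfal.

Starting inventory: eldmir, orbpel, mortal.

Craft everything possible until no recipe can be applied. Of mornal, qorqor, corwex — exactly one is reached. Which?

corwex

Using R8, orbpel and mortal make torfal.
eldmir and torfal and orbpel → morsab (R4).
torfal and morsab → paxbel (R5).
Using R1, paxbel and orbpel make galrax.
galrax and orbpel → ionxan (R6).
Using R3, ionxan and galrax make corwex.
qorqor would need mornal (R2), but mornal is never obtained. No rule produces mornal, and it is not given.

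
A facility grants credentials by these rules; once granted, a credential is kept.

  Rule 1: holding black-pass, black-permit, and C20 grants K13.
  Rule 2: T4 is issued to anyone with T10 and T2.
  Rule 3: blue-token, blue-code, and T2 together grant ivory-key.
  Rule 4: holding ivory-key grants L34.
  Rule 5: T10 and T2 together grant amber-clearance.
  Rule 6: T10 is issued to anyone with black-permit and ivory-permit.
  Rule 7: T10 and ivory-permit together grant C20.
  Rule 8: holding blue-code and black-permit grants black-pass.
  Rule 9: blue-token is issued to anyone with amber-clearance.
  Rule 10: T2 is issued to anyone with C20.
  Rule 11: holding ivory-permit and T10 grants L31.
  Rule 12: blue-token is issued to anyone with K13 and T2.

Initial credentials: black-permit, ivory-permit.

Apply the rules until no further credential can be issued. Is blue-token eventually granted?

Yes

Holding black-permit and ivory-permit grants T10 (Rule 6).
Holding T10 and ivory-permit grants C20 (Rule 7).
Holding C20 grants T2 (Rule 10).
Holding T10 and T2 grants amber-clearance (Rule 5).
Holding amber-clearance grants blue-token (Rule 9).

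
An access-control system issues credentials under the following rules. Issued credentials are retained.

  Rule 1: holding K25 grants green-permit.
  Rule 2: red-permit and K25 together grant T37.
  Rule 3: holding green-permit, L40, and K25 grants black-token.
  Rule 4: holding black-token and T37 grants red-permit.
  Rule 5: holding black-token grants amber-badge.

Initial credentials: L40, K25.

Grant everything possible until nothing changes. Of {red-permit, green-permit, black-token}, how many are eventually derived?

Holding K25 grants green-permit (Rule 1).
Holding green-permit, L40, and K25 grants black-token (Rule 3).
red-permit would need black-token and T37 (Rule 4), but T37 is never granted.
green-permit: reached.
black-token: reached.
Reached: green-permit and black-token — 2 of the 3.

2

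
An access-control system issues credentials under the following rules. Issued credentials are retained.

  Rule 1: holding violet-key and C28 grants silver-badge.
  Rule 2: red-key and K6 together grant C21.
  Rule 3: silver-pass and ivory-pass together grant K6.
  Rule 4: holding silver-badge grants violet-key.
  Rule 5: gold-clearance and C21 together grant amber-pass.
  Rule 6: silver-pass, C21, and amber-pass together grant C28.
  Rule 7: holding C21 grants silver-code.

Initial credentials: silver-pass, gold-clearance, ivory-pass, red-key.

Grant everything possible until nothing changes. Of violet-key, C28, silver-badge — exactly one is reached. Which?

C28

Holding silver-pass and ivory-pass grants K6 (Rule 3).
Holding red-key and K6 grants C21 (Rule 2).
Holding gold-clearance and C21 grants amber-pass (Rule 5).
Holding silver-pass, C21, and amber-pass grants C28 (Rule 6).
silver-badge would need violet-key and C28 (Rule 1), but violet-key is never granted. violet-key would need silver-badge (Rule 4), but silver-badge is never granted.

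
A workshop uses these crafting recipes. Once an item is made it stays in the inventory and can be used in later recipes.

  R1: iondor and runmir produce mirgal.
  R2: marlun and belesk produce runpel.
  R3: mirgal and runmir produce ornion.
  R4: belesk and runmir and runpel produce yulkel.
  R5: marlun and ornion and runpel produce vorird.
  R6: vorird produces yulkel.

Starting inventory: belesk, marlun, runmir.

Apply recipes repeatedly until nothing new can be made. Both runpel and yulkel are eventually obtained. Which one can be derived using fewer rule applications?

runpel

runpel: Using R2, marlun and belesk make runpel. [1 rule application]
yulkel: marlun and belesk → runpel (R2). Using R4, belesk, runmir, and runpel make yulkel. [2 rule applications]
runpel needs fewer.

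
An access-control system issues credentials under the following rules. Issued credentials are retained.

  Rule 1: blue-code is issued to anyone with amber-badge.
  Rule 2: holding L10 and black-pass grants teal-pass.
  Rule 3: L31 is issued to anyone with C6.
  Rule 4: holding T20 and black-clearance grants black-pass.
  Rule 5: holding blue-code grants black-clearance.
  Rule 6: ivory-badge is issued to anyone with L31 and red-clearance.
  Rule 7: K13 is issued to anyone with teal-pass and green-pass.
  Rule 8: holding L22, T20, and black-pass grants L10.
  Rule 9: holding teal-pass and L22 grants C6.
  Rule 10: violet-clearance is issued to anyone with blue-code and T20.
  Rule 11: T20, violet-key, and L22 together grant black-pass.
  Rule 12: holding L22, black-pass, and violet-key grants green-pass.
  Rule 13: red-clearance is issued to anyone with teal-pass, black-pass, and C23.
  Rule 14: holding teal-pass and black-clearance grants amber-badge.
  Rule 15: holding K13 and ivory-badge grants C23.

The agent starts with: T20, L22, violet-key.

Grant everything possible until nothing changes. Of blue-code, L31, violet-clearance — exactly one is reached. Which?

Holding T20, violet-key, and L22 grants black-pass (Rule 11).
Holding L22, T20, and black-pass grants L10 (Rule 8).
Holding L10 and black-pass grants teal-pass (Rule 2).
Holding teal-pass and L22 grants C6 (Rule 9).
Holding C6 grants L31 (Rule 3).
blue-code would need amber-badge (Rule 1), but amber-badge is never granted. violet-clearance would need blue-code and T20 (Rule 10), but blue-code is never granted.

L31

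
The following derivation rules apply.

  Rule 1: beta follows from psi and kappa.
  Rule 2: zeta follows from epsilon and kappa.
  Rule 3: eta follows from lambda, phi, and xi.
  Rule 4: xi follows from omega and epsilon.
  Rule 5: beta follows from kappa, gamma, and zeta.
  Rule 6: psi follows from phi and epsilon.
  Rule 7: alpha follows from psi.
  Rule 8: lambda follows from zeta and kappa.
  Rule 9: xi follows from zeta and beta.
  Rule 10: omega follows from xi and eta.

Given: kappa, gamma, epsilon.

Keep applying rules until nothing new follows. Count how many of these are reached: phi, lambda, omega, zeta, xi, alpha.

3

From epsilon and kappa, Rule 2 gives zeta.
zeta and kappa hold, so lambda follows (Rule 8).
kappa, gamma, and zeta hold, so beta follows (Rule 5).
From zeta and beta, Rule 9 gives xi.
No rule produces phi, and it is not given.
lambda: reached.
omega would need xi and eta (Rule 10), but eta is never established.
zeta: reached.
xi: reached.
alpha would need psi (Rule 7), but psi is never established.
Reached: lambda, zeta, and xi — 3 of the 6.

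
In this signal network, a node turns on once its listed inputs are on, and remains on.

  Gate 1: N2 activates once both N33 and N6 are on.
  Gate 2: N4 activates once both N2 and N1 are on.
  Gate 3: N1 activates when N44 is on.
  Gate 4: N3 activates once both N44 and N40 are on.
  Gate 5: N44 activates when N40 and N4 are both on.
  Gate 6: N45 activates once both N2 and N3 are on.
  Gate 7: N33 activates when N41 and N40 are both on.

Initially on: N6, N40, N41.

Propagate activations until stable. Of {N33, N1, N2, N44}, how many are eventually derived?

N41 and N40 are on, so N33 activates (Gate 7).
N33 and N6 are on, so N2 activates (Gate 1).
N33: reached.
N1 would need N44 (Gate 3), but N44 never turns on.
N2: reached.
N44 would need N40 and N4 (Gate 5), but N4 never turns on.
Reached: N33 and N2 — 2 of the 4.

2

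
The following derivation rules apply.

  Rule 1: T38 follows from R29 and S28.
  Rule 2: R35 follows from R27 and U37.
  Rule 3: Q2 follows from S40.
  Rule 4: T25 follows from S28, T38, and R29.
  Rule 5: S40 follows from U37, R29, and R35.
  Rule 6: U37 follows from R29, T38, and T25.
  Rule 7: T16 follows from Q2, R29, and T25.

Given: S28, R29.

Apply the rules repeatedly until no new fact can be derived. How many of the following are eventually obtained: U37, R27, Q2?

1

R29 and S28 hold, so T38 follows (Rule 1).
S28, T38, and R29 hold, so T25 follows (Rule 4).
From R29, T38, and T25, Rule 6 gives U37.
U37: reached.
No rule produces R27, and it is not given.
Q2 would need S40 (Rule 3), but S40 is never established.
Reached: U37 — 1 of the 3.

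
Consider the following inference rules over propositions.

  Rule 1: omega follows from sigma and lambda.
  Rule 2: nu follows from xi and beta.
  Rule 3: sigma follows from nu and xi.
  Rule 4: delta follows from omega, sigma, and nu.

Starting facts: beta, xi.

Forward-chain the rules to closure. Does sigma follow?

From xi and beta, Rule 2 gives nu.
nu and xi hold, so sigma follows (Rule 3).

Yes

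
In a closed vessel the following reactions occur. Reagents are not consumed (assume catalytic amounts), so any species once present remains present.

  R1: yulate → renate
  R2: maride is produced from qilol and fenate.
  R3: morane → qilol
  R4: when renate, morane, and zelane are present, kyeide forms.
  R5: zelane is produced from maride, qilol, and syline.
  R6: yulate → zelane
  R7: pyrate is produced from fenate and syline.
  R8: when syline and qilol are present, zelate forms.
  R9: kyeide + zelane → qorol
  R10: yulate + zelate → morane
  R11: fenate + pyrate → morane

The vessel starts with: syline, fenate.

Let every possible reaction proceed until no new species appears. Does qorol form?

qorol would need kyeide and zelane (R9), but kyeide never forms.

No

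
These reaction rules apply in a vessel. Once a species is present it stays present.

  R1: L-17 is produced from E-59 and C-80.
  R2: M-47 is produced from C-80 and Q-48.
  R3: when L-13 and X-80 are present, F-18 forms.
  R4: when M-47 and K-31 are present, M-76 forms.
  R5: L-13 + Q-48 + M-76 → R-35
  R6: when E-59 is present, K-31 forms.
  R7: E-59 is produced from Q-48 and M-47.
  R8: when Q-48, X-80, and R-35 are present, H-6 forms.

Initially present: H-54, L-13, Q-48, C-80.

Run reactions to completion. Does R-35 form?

Yes

C-80 and Q-48 present → M-47 forms (R2).
Q-48 and M-47 present → E-59 forms (R7).
E-59 present → K-31 forms (R6).
M-47 and K-31 present → M-76 forms (R4).
L-13, Q-48, and M-76 present → R-35 forms (R5).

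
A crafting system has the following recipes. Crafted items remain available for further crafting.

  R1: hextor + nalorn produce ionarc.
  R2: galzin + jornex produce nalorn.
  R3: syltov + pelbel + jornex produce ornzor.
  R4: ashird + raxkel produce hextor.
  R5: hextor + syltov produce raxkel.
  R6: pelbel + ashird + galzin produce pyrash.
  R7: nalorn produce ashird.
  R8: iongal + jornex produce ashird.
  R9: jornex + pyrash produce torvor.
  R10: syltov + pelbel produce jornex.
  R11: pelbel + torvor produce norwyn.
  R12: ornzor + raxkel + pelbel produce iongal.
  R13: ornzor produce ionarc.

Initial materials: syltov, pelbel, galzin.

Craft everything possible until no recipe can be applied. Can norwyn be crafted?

syltov + pelbel → jornex (R10).
Using R2, galzin and jornex make nalorn.
Using R7, nalorn makes ashird.
Using R6, pelbel, ashird, and galzin make pyrash.
Using R9, jornex and pyrash make torvor.
pelbel + torvor → norwyn (R11).

Yes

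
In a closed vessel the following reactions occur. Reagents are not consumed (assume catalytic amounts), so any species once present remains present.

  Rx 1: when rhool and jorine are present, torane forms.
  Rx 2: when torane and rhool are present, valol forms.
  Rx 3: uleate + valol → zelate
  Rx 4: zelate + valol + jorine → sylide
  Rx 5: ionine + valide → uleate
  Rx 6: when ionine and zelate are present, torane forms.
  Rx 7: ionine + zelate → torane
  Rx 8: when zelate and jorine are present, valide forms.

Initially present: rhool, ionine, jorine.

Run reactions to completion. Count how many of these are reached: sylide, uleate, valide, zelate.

sylide would need zelate, valol, and jorine (Rx 4), but zelate never forms.
uleate would need ionine and valide (Rx 5), but valide never forms.
valide would need zelate and jorine (Rx 8), but zelate never forms.
zelate would need uleate and valol (Rx 3), but uleate never forms.
None of the 4 are reached.

0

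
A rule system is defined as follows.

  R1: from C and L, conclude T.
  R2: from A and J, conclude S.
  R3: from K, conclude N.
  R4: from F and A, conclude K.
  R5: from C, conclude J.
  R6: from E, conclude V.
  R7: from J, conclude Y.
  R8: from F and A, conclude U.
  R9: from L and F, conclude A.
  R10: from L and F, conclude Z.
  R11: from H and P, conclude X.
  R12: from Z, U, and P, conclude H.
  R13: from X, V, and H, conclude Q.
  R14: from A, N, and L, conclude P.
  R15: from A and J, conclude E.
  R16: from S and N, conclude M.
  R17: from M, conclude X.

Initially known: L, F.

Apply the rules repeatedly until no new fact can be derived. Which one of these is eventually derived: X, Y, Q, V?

From L and F, R10 gives Z.
From L and F, R9 gives A.
From F and A, R8 gives U.
From F and A, R4 gives K.
From K, R3 gives N.
A, N, and L hold, so P follows (R14).
From Z, U, and P, R12 gives H.
H and P hold, so X follows (R11).
Q would need X, V, and H (R13), but V is never established. V would need E (R6), but E is never established. Y would need J (R7), but J is never established.

X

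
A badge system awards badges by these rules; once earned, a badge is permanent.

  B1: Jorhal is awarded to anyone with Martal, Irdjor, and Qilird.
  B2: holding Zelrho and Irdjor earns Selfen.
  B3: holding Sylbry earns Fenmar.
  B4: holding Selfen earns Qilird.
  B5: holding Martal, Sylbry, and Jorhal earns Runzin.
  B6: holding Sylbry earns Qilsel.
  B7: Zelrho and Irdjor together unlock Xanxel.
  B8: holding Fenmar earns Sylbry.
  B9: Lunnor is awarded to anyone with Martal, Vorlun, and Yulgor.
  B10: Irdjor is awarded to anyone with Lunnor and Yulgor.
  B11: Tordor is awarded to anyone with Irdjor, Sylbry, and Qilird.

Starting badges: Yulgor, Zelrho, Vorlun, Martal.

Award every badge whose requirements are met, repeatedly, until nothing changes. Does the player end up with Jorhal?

With Martal, Vorlun, and Yulgor, Lunnor is earned (B9).
With Lunnor and Yulgor, Irdjor is earned (B10).
With Zelrho and Irdjor, Selfen is earned (B2).
With Selfen, Qilird is earned (B4).
With Martal, Irdjor, and Qilird, Jorhal is earned (B1).

Yes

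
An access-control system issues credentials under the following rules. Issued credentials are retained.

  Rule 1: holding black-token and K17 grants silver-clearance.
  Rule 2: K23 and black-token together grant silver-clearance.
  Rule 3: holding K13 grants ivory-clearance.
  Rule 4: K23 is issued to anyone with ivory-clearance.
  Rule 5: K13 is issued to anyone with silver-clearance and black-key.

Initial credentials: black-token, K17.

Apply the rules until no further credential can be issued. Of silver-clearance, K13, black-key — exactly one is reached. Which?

Holding black-token and K17 grants silver-clearance (Rule 1).
K13 would need silver-clearance and black-key (Rule 5), but black-key is never granted. No rule produces black-key, and it is not given.

silver-clearance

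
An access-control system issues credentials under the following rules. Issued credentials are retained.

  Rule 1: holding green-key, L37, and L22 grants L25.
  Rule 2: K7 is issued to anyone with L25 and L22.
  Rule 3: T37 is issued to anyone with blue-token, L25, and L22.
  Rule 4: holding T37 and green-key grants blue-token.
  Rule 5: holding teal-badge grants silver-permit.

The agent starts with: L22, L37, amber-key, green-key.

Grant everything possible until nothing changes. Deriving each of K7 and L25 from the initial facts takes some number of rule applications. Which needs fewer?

L25

L25: Holding green-key, L37, and L22 grants L25 (Rule 1). [1 rule application]
K7: Holding green-key, L37, and L22 grants L25 (Rule 1). Holding L25 and L22 grants K7 (Rule 2). [2 rule applications]
L25 needs fewer.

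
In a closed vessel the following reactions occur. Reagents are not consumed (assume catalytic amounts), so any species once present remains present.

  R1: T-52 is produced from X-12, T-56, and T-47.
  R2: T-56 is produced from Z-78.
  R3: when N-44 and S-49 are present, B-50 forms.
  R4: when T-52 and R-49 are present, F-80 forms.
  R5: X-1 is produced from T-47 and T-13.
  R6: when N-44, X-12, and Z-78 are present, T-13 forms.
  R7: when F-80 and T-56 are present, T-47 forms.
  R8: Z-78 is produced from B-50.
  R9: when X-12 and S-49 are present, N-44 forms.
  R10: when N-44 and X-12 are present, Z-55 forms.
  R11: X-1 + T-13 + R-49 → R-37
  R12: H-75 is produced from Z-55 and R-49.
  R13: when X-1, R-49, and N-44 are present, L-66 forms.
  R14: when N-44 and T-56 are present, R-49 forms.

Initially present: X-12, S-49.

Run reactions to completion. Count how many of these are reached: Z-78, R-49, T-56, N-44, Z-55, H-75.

6

X-12 and S-49 present → N-44 forms (R9).
N-44 and X-12 present → Z-55 forms (R10).
N-44 and S-49 present → B-50 forms (R3).
B-50 present → Z-78 forms (R8).
Z-78 present → T-56 forms (R2).
N-44 and T-56 present → R-49 forms (R14).
Z-55 and R-49 present → H-75 forms (R12).
Z-78: reached.
R-49: reached.
T-56: reached.
N-44: reached.
Z-55: reached.
H-75: reached.
All 6 are reached.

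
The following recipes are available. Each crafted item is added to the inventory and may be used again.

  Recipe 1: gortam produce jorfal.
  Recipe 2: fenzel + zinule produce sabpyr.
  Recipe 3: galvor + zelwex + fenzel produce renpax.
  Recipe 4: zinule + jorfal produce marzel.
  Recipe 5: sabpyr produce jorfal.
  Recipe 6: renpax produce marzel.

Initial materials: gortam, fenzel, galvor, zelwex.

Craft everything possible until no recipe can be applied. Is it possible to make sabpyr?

sabpyr would need fenzel and zinule (Recipe 2), but zinule is never obtained.

No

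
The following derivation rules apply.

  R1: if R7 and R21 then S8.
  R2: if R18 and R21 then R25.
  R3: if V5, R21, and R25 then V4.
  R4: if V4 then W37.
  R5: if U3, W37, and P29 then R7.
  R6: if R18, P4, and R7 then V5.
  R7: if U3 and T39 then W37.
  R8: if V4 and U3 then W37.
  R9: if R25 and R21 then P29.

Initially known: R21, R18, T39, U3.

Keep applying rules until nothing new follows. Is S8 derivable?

R18 and R21 hold, so R25 follows (R2).
U3 and T39 hold, so W37 follows (R7).
From R25 and R21, R9 gives P29.
U3, W37, and P29 hold, so R7 follows (R5).
From R7 and R21, R1 gives S8.

Yes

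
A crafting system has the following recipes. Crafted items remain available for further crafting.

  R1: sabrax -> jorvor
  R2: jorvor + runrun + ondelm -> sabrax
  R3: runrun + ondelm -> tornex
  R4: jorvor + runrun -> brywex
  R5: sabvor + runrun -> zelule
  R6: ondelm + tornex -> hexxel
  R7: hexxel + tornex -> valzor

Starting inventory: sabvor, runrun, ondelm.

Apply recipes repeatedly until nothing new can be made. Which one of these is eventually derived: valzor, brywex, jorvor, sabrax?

valzor

runrun + ondelm -> tornex (R3).
ondelm + tornex -> hexxel (R6).
hexxel + tornex -> valzor (R7).
brywex would need jorvor and runrun (R4), but jorvor is never obtained. jorvor would need sabrax (R1), but sabrax is never obtained. sabrax would need jorvor, runrun, and ondelm (R2), but jorvor is never obtained.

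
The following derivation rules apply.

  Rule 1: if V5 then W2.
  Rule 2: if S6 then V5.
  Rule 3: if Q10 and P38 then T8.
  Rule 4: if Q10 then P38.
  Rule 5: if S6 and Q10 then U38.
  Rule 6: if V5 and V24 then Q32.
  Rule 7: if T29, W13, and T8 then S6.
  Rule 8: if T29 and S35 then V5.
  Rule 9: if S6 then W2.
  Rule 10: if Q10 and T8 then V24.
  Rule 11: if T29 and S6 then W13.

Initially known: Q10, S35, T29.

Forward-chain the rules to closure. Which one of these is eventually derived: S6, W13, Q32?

Q32

T29 and S35 hold, so V5 follows (Rule 8).
Q10 holds, so P38 follows (Rule 4).
From Q10 and P38, Rule 3 gives T8.
Q10 and T8 hold, so V24 follows (Rule 10).
V5 and V24 hold, so Q32 follows (Rule 6).
S6 would need T29, W13, and T8 (Rule 7), but W13 is never established. W13 would need T29 and S6 (Rule 11), but S6 is never established.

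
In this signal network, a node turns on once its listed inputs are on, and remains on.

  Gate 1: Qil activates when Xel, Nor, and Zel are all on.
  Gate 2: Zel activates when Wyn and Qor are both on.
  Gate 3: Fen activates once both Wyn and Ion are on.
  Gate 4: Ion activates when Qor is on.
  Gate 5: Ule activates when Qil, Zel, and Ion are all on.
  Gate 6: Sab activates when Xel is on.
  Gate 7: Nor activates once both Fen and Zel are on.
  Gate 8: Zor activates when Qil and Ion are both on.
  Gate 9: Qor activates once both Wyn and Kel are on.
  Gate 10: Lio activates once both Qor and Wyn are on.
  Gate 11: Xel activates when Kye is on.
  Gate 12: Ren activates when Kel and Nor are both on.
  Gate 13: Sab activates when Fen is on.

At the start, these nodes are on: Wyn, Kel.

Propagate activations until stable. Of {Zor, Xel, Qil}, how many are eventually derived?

Zor would need Qil and Ion (Gate 8), but Qil never turns on.
Xel would need Kye (Gate 11), but Kye never turns on.
Qil would need Xel, Nor, and Zel (Gate 1), but Xel never turns on.
None of the 3 are reached.

0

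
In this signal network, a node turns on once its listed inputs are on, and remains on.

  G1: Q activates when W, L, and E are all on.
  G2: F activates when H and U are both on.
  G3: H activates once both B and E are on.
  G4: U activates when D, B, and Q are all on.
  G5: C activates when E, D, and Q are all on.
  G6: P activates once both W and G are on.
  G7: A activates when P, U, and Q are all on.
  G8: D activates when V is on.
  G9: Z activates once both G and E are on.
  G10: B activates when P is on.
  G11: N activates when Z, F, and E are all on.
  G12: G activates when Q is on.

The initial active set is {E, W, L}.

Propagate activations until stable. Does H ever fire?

Yes

G1: W, L, and E on → Q on.
G12: Q on → G on.
W and G are on, so P activates (G6).
P is on, so B activates (G10).
B and E are on, so H activates (G3).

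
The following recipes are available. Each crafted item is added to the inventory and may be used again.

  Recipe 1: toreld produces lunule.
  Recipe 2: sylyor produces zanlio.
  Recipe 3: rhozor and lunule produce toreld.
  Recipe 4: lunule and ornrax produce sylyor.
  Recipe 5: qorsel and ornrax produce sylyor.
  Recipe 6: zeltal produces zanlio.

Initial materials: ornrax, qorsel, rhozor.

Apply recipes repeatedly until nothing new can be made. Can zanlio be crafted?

Yes

qorsel and ornrax → sylyor (Recipe 5).
Using Recipe 2, sylyor makes zanlio.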